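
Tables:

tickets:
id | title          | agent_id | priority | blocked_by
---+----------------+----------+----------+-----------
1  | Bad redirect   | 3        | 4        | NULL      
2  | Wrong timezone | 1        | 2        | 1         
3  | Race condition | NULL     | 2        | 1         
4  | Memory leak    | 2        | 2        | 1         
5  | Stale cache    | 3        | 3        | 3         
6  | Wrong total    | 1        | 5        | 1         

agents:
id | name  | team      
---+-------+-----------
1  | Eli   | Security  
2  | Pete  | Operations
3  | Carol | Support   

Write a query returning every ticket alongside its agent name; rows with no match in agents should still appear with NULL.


LEFT JOIN keeps every row from tickets (the left table); where agent_id has no match in agents, the agent columns become NULL. Walk through each ticket:
  - ticket 1 (Bad redirect): agent_id=3 -> matches Carol
  - ticket 2 (Wrong timezone): agent_id=1 -> matches Eli
  - ticket 3 (Race condition): agent_id=NULL, no match -> kept with NULL
  - ticket 4 (Memory leak): agent_id=2 -> matches Pete
  - ticket 5 (Stale cache): agent_id=3 -> matches Carol
  - ticket 6 (Wrong total): agent_id=1 -> matches Eli
All 6 rows appear; 1 has NULL agent.

SQL:
SELECT a.title, b.name AS agent
FROM tickets a
LEFT JOIN agents b ON a.agent_id = b.id

Result:
title          | agent
---------------+------
Bad redirect   | Carol
Wrong timezone | Eli  
Race condition | NULL 
Memory leak    | Pete 
Stale cache    | Carol
Wrong total    | Eli  


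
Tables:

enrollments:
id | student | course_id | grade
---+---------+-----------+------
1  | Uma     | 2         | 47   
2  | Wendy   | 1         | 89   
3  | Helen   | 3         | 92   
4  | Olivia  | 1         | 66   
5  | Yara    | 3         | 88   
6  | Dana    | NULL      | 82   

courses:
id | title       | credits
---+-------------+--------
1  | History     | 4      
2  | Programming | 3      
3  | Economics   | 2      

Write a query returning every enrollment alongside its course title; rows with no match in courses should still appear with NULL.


LEFT JOIN keeps every row from enrollments (the left table); where course_id has no match in courses, the course columns become NULL. Walk through each enrollment:
  - enrollment 1 (Uma): course_id=2 -> matches Programming
  - enrollment 2 (Wendy): course_id=1 -> matches History
  - enrollment 3 (Helen): course_id=3 -> matches Economics
  - enrollment 4 (Olivia): course_id=1 -> matches History
  - enrollment 5 (Yara): course_id=3 -> matches Economics
  - enrollment 6 (Dana): course_id=NULL, no match -> kept with NULL
All 6 rows appear; 1 has NULL course.

SQL:
SELECT a.student, b.title AS course
FROM enrollments a
LEFT JOIN courses b ON a.course_id = b.id

Result:
student | course     
--------+------------
Uma     | Programming
Wendy   | History    
Helen   | Economics  
Olivia  | History    
Yara    | Economics  
Dana    | NULL       


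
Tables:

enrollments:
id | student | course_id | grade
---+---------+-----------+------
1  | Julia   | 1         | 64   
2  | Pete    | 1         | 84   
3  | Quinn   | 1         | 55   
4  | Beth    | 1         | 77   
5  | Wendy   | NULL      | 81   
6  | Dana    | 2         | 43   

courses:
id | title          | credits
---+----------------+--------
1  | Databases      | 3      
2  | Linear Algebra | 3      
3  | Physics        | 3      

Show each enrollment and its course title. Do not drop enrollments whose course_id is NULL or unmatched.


LEFT JOIN keeps every row from enrollments (the left table); where course_id has no match in courses, the course columns become NULL. Walk through each enrollment:
  - enrollment 1 (Julia): course_id=1 -> matches Databases
  - enrollment 2 (Pete): course_id=1 -> matches Databases
  - enrollment 3 (Quinn): course_id=1 -> matches Databases
  - enrollment 4 (Beth): course_id=1 -> matches Databases
  - enrollment 5 (Wendy): course_id=NULL, no match -> kept with NULL
  - enrollment 6 (Dana): course_id=2 -> matches Linear Algebra
All 6 rows appear; 1 has NULL course.

SQL:
SELECT a.student, b.title AS course
FROM enrollments a
LEFT JOIN courses b ON a.course_id = b.id

Result:
student | course        
--------+---------------
Julia   | Databases     
Pete    | Databases     
Quinn   | Databases     
Beth    | Databases     
Wendy   | NULL          
Dana    | Linear Algebra


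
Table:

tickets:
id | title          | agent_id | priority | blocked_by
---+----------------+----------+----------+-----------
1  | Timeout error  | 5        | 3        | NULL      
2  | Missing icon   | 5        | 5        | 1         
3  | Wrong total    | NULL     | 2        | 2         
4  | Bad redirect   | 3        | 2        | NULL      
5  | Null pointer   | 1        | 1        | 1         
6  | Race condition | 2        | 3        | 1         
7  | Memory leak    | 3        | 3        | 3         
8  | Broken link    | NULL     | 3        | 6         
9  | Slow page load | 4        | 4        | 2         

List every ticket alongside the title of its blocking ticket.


This is a self-join: tickets is joined to a second copy of itself, matching each row's blocked_by to another row's id. Use LEFT JOIN so rows with blocked_by=NULL are kept.
  - ticket 1 (Timeout error): blocked_by=NULL -> NULL
  - ticket 2 (Missing icon): blocked_by=1 -> Timeout error
  - ticket 3 (Wrong total): blocked_by=2 -> Missing icon
  - ticket 4 (Bad redirect): blocked_by=NULL -> NULL
  - ticket 5 (Null pointer): blocked_by=1 -> Timeout error
  - ticket 6 (Race condition): blocked_by=1 -> Timeout error
  - ticket 7 (Memory leak): blocked_by=3 -> Wrong total
  - ticket 8 (Broken link): blocked_by=6 -> Race condition
  - ticket 9 (Slow page load): blocked_by=2 -> Missing icon

SQL:
SELECT a.title AS item, b.title AS blocked_by
FROM tickets a
LEFT JOIN tickets b ON a.blocked_by = b.id

Result:
item           | blocked_by    
---------------+---------------
Timeout error  | NULL          
Missing icon   | Timeout error 
Wrong total    | Missing icon  
Bad redirect   | NULL          
Null pointer   | Timeout error 
Race condition | Timeout error 
Memory leak    | Wrong total   
Broken link    | Race condition
Slow page load | Missing icon  


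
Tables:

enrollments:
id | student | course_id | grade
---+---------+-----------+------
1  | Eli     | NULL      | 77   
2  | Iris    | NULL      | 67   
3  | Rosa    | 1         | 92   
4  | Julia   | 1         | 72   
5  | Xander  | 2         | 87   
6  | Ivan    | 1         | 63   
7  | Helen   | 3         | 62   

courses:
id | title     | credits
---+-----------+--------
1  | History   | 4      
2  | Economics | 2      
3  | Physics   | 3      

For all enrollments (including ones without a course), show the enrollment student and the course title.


LEFT JOIN keeps every row from enrollments (the left table); where course_id has no match in courses, the course columns become NULL. Walk through each enrollment:
  - enrollment 1 (Eli): course_id=NULL, no match -> kept with NULL
  - enrollment 2 (Iris): course_id=NULL, no match -> kept with NULL
  - enrollment 3 (Rosa): course_id=1 -> matches History
  - enrollment 4 (Julia): course_id=1 -> matches History
  - enrollment 5 (Xander): course_id=2 -> matches Economics
  - enrollment 6 (Ivan): course_id=1 -> matches History
  - enrollment 7 (Helen): course_id=3 -> matches Physics
All 7 rows appear; 2 have NULL course.

SQL:
SELECT a.student, b.title AS course
FROM enrollments a
LEFT JOIN courses b ON a.course_id = b.id

Result:
student | course   
--------+----------
Eli     | NULL     
Iris    | NULL     
Rosa    | History  
Julia   | History  
Xander  | Economics
Ivan    | History  
Helen   | Physics  


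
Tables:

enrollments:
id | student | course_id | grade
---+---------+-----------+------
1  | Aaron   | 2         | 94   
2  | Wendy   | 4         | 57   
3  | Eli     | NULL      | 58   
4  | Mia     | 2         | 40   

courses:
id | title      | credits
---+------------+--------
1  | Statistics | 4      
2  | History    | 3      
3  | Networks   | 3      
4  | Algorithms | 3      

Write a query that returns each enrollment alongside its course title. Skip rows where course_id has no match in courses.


INNER JOIN keeps only enrollments rows whose course_id matches an id in courses. Walk through each enrollment:
  - enrollment 1 (Aaron): course_id=2 -> matches History
  - enrollment 2 (Wendy): course_id=4 -> matches Algorithms
  - enrollment 3 (Eli): course_id=NULL, no match -> dropped
  - enrollment 4 (Mia): course_id=2 -> matches History
So 1 of 4 rows is dropped.

SQL:
SELECT a.student, b.title AS course
FROM enrollments a
INNER JOIN courses b ON a.course_id = b.id

Result:
student | course    
--------+-----------
Aaron   | History   
Wendy   | Algorithms
Mia     | History   


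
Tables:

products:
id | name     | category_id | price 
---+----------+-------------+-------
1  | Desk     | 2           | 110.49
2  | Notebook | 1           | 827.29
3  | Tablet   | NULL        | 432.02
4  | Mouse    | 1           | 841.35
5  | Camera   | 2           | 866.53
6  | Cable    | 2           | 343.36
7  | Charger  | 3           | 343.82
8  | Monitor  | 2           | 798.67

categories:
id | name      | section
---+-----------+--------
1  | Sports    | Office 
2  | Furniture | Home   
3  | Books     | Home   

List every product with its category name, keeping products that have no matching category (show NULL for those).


LEFT JOIN keeps every row from products (the left table); where category_id has no match in categories, the category columns become NULL. Walk through each product:
  - product 1 (Desk): category_id=2 -> matches Furniture
  - product 2 (Notebook): category_id=1 -> matches Sports
  - product 3 (Tablet): category_id=NULL, no match -> kept with NULL
  - product 4 (Mouse): category_id=1 -> matches Sports
  - product 5 (Camera): category_id=2 -> matches Furniture
  - product 6 (Cable): category_id=2 -> matches Furniture
  - product 7 (Charger): category_id=3 -> matches Books
  - product 8 (Monitor): category_id=2 -> matches Furniture
All 8 rows appear; 1 has NULL category.

SQL:
SELECT a.name, b.name AS category
FROM products a
LEFT JOIN categories b ON a.category_id = b.id

Result:
name     | category 
---------+----------
Desk     | Furniture
Notebook | Sports   
Tablet   | NULL     
Mouse    | Sports   
Camera   | Furniture
Cable    | Furniture
Charger  | Books    
Monitor  | Furniture


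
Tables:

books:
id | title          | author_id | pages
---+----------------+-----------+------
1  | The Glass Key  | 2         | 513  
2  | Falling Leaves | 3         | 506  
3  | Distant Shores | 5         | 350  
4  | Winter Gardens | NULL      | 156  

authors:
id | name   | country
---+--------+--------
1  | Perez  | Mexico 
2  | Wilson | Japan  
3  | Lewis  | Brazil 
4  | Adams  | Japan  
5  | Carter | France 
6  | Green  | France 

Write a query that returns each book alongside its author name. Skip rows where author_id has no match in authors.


INNER JOIN keeps only books rows whose author_id matches an id in authors. Walk through each book:
  - book 1 (The Glass Key): author_id=2 -> matches Wilson
  - book 2 (Falling Leaves): author_id=3 -> matches Lewis
  - book 3 (Distant Shores): author_id=5 -> matches Carter
  - book 4 (Winter Gardens): author_id=NULL, no match -> dropped
So 1 of 4 rows is dropped.

SQL:
SELECT a.title, b.name AS author
FROM books a
INNER JOIN authors b ON a.author_id = b.id

Result:
title          | author
---------------+-------
The Glass Key  | Wilson
Falling Leaves | Lewis 
Distant Shores | Carter


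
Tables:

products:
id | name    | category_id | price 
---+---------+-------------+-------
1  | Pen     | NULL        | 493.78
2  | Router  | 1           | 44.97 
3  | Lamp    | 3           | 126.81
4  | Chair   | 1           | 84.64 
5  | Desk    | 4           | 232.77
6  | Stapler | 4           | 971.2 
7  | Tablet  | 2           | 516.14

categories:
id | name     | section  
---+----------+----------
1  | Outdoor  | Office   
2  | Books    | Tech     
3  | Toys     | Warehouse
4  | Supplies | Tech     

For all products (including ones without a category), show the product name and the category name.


LEFT JOIN keeps every row from products (the left table); where category_id has no match in categories, the category columns become NULL. Walk through each product:
  - product 1 (Pen): category_id=NULL, no match -> kept with NULL
  - product 2 (Router): category_id=1 -> matches Outdoor
  - product 3 (Lamp): category_id=3 -> matches Toys
  - product 4 (Chair): category_id=1 -> matches Outdoor
  - product 5 (Desk): category_id=4 -> matches Supplies
  - product 6 (Stapler): category_id=4 -> matches Supplies
  - product 7 (Tablet): category_id=2 -> matches Books
All 7 rows appear; 1 has NULL category.

SQL:
SELECT a.name, b.name AS category
FROM products a
LEFT JOIN categories b ON a.category_id = b.id

Result:
name    | category
--------+---------
Pen     | NULL    
Router  | Outdoor 
Lamp    | Toys    
Chair   | Outdoor 
Desk    | Supplies
Stapler | Supplies
Tablet  | Books   


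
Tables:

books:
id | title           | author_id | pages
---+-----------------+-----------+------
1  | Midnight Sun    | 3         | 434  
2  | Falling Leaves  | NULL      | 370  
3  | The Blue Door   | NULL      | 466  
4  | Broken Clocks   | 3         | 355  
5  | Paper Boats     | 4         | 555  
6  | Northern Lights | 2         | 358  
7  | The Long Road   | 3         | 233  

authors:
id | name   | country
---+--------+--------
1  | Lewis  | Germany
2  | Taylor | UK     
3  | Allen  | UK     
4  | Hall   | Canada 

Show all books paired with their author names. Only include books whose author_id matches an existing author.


INNER JOIN keeps only books rows whose author_id matches an id in authors. Walk through each book:
  - book 1 (Midnight Sun): author_id=3 -> matches Allen
  - book 2 (Falling Leaves): author_id=NULL, no match -> dropped
  - book 3 (The Blue Door): author_id=NULL, no match -> dropped
  - book 4 (Broken Clocks): author_id=3 -> matches Allen
  - book 5 (Paper Boats): author_id=4 -> matches Hall
  - book 6 (Northern Lights): author_id=2 -> matches Taylor
  - book 7 (The Long Road): author_id=3 -> matches Allen
So 2 of 7 rows are dropped.

SQL:
SELECT a.title, b.name AS author
FROM books a
INNER JOIN authors b ON a.author_id = b.id

Result:
title           | author
----------------+-------
Midnight Sun    | Allen 
Broken Clocks   | Allen 
Paper Boats     | Hall  
Northern Lights | Taylor
The Long Road   | Allen 


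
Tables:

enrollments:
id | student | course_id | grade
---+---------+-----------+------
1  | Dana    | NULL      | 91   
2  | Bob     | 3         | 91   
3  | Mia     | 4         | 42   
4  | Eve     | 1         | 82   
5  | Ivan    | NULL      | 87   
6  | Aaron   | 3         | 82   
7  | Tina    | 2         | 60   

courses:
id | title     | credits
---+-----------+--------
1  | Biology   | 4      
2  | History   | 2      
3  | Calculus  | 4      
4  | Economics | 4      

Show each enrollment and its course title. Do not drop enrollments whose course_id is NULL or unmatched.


LEFT JOIN keeps every row from enrollments (the left table); where course_id has no match in courses, the course columns become NULL. Walk through each enrollment:
  - enrollment 1 (Dana): course_id=NULL, no match -> kept with NULL
  - enrollment 2 (Bob): course_id=3 -> matches Calculus
  - enrollment 3 (Mia): course_id=4 -> matches Economics
  - enrollment 4 (Eve): course_id=1 -> matches Biology
  - enrollment 5 (Ivan): course_id=NULL, no match -> kept with NULL
  - enrollment 6 (Aaron): course_id=3 -> matches Calculus
  - enrollment 7 (Tina): course_id=2 -> matches History
All 7 rows appear; 2 have NULL course.

SQL:
SELECT a.student, b.title AS course
FROM enrollments a
LEFT JOIN courses b ON a.course_id = b.id

Result:
student | course   
--------+----------
Dana    | NULL     
Bob     | Calculus 
Mia     | Economics
Eve     | Biology  
Ivan    | NULL     
Aaron   | Calculus 
Tina    | History  


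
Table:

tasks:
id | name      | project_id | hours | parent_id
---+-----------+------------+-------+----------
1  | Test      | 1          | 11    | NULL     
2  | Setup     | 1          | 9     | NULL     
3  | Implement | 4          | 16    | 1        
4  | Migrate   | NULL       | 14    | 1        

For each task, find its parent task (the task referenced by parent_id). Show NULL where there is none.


This is a self-join: tasks is joined to a second copy of itself, matching each row's parent_id to another row's id. Use LEFT JOIN so rows with parent_id=NULL are kept.
  - task 1 (Test): parent_id=NULL -> NULL
  - task 2 (Setup): parent_id=NULL -> NULL
  - task 3 (Implement): parent_id=1 -> Test
  - task 4 (Migrate): parent_id=1 -> Test

SQL:
SELECT a.name AS item, b.name AS parent
FROM tasks a
LEFT JOIN tasks b ON a.parent_id = b.id

Result:
item      | parent
----------+-------
Test      | NULL  
Setup     | NULL  
Implement | Test  
Migrate   | Test  


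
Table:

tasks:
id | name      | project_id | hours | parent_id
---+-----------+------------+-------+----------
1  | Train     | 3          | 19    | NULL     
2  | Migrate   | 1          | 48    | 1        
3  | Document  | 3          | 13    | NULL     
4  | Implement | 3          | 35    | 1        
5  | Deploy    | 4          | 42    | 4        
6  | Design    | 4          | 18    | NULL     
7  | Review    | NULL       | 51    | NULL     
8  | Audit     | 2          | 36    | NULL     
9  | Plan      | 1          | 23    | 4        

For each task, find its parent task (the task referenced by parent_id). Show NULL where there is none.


This is a self-join: tasks is joined to a second copy of itself, matching each row's parent_id to another row's id. Use LEFT JOIN so rows with parent_id=NULL are kept.
  - task 1 (Train): parent_id=NULL -> NULL
  - task 2 (Migrate): parent_id=1 -> Train
  - task 3 (Document): parent_id=NULL -> NULL
  - task 4 (Implement): parent_id=1 -> Train
  - task 5 (Deploy): parent_id=4 -> Implement
  - task 6 (Design): parent_id=NULL -> NULL
  - task 7 (Review): parent_id=NULL -> NULL
  - task 8 (Audit): parent_id=NULL -> NULL
  - task 9 (Plan): parent_id=4 -> Implement

SQL:
SELECT a.name AS item, b.name AS parent
FROM tasks a
LEFT JOIN tasks b ON a.parent_id = b.id

Result:
item      | parent   
----------+----------
Train     | NULL     
Migrate   | Train    
Document  | NULL     
Implement | Train    
Deploy    | Implement
Design    | NULL     
Review    | NULL     
Audit     | NULL     
Plan      | Implement


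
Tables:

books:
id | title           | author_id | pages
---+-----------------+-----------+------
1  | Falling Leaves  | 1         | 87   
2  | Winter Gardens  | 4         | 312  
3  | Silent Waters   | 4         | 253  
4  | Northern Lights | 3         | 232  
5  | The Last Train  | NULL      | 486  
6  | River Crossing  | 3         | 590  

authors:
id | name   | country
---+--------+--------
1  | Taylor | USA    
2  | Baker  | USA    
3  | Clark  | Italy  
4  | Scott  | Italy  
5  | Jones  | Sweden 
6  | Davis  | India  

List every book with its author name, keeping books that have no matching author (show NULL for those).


LEFT JOIN keeps every row from books (the left table); where author_id has no match in authors, the author columns become NULL. Walk through each book:
  - book 1 (Falling Leaves): author_id=1 -> matches Taylor
  - book 2 (Winter Gardens): author_id=4 -> matches Scott
  - book 3 (Silent Waters): author_id=4 -> matches Scott
  - book 4 (Northern Lights): author_id=3 -> matches Clark
  - book 5 (The Last Train): author_id=NULL, no match -> kept with NULL
  - book 6 (River Crossing): author_id=3 -> matches Clark
All 6 rows appear; 1 has NULL author.

SQL:
SELECT a.title, b.name AS author
FROM books a
LEFT JOIN authors b ON a.author_id = b.id

Result:
title           | author
----------------+-------
Falling Leaves  | Taylor
Winter Gardens  | Scott 
Silent Waters   | Scott 
Northern Lights | Clark 
The Last Train  | NULL  
River Crossing  | Clark 


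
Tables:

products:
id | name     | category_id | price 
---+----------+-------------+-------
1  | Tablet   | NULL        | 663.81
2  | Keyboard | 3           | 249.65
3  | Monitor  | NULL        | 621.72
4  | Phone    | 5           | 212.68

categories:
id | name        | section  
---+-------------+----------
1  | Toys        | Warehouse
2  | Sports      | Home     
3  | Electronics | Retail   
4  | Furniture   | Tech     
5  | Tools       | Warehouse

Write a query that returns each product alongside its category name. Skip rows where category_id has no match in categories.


INNER JOIN keeps only products rows whose category_id matches an id in categories. Walk through each product:
  - product 1 (Tablet): category_id=NULL, no match -> dropped
  - product 2 (Keyboard): category_id=3 -> matches Electronics
  - product 3 (Monitor): category_id=NULL, no match -> dropped
  - product 4 (Phone): category_id=5 -> matches Tools
So 2 of 4 rows are dropped.

SQL:
SELECT a.name, b.name AS category
FROM products a
INNER JOIN categories b ON a.category_id = b.id

Result:
name     | category   
---------+------------
Keyboard | Electronics
Phone    | Tools      


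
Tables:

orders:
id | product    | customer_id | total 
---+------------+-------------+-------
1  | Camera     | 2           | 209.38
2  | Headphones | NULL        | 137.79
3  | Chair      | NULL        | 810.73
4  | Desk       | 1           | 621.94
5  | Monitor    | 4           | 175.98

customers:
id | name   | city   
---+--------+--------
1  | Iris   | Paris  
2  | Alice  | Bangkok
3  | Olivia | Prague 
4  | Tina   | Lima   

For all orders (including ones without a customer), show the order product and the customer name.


LEFT JOIN keeps every row from orders (the left table); where customer_id has no match in customers, the customer columns become NULL. Walk through each order:
  - order 1 (Camera): customer_id=2 -> matches Alice
  - order 2 (Headphones): customer_id=NULL, no match -> kept with NULL
  - order 3 (Chair): customer_id=NULL, no match -> kept with NULL
  - order 4 (Desk): customer_id=1 -> matches Iris
  - order 5 (Monitor): customer_id=4 -> matches Tina
All 5 rows appear; 2 have NULL customer.

SQL:
SELECT a.product, b.name AS customer
FROM orders a
LEFT JOIN customers b ON a.customer_id = b.id

Result:
product    | customer
-----------+---------
Camera     | Alice   
Headphones | NULL    
Chair      | NULL    
Desk       | Iris    
Monitor    | Tina    


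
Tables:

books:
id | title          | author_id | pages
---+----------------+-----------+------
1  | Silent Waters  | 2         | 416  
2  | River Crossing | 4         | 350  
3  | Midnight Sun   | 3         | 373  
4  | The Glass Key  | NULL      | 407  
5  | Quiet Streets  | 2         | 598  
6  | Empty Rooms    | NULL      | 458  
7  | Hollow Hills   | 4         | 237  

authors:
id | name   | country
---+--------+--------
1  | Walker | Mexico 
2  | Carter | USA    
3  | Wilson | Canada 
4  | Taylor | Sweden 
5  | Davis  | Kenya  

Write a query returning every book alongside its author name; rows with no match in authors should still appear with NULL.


LEFT JOIN keeps every row from books (the left table); where author_id has no match in authors, the author columns become NULL. Walk through each book:
  - book 1 (Silent Waters): author_id=2 -> matches Carter
  - book 2 (River Crossing): author_id=4 -> matches Taylor
  - book 3 (Midnight Sun): author_id=3 -> matches Wilson
  - book 4 (The Glass Key): author_id=NULL, no match -> kept with NULL
  - book 5 (Quiet Streets): author_id=2 -> matches Carter
  - book 6 (Empty Rooms): author_id=NULL, no match -> kept with NULL
  - book 7 (Hollow Hills): author_id=4 -> matches Taylor
All 7 rows appear; 2 have NULL author.

SQL:
SELECT a.title, b.name AS author
FROM books a
LEFT JOIN authors b ON a.author_id = b.id

Result:
title          | author
---------------+-------
Silent Waters  | Carter
River Crossing | Taylor
Midnight Sun   | Wilson
The Glass Key  | NULL  
Quiet Streets  | Carter
Empty Rooms    | NULL  
Hollow Hills   | Taylor


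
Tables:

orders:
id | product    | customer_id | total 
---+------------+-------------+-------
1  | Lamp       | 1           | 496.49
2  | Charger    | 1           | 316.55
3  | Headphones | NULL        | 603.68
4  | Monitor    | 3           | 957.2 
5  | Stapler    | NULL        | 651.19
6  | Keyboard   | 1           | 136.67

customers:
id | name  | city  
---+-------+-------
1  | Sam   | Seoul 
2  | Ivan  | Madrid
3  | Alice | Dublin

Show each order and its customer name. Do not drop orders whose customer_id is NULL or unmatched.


LEFT JOIN keeps every row from orders (the left table); where customer_id has no match in customers, the customer columns become NULL. Walk through each order:
  - order 1 (Lamp): customer_id=1 -> matches Sam
  - order 2 (Charger): customer_id=1 -> matches Sam
  - order 3 (Headphones): customer_id=NULL, no match -> kept with NULL
  - order 4 (Monitor): customer_id=3 -> matches Alice
  - order 5 (Stapler): customer_id=NULL, no match -> kept with NULL
  - order 6 (Keyboard): customer_id=1 -> matches Sam
All 6 rows appear; 2 have NULL customer.

SQL:
SELECT a.product, b.name AS customer
FROM orders a
LEFT JOIN customers b ON a.customer_id = b.id

Result:
product    | customer
-----------+---------
Lamp       | Sam     
Charger    | Sam     
Headphones | NULL    
Monitor    | Alice   
Stapler    | NULL    
Keyboard   | Sam     


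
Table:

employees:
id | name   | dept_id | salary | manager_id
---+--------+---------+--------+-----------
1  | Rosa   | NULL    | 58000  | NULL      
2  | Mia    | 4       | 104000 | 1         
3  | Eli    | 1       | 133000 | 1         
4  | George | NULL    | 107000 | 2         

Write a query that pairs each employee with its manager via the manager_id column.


This is a self-join: employees is joined to a second copy of itself, matching each row's manager_id to another row's id. Use LEFT JOIN so rows with manager_id=NULL are kept.
  - employee 1 (Rosa): manager_id=NULL -> NULL
  - employee 2 (Mia): manager_id=1 -> Rosa
  - employee 3 (Eli): manager_id=1 -> Rosa
  - employee 4 (George): manager_id=2 -> Mia

SQL:
SELECT a.name AS item, b.name AS manager
FROM employees a
LEFT JOIN employees b ON a.manager_id = b.id

Result:
item   | manager
-------+--------
Rosa   | NULL   
Mia    | Rosa   
Eli    | Rosa   
George | Mia    


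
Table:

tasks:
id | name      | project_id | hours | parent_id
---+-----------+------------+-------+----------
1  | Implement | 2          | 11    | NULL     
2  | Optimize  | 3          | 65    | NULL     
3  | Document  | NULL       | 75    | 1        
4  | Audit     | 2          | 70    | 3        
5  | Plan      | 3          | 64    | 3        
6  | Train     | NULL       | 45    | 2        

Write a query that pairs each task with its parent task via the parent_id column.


This is a self-join: tasks is joined to a second copy of itself, matching each row's parent_id to another row's id. Use LEFT JOIN so rows with parent_id=NULL are kept.
  - task 1 (Implement): parent_id=NULL -> NULL
  - task 2 (Optimize): parent_id=NULL -> NULL
  - task 3 (Document): parent_id=1 -> Implement
  - task 4 (Audit): parent_id=3 -> Document
  - task 5 (Plan): parent_id=3 -> Document
  - task 6 (Train): parent_id=2 -> Optimize

SQL:
SELECT a.name AS item, b.name AS parent
FROM tasks a
LEFT JOIN tasks b ON a.parent_id = b.id

Result:
item      | parent   
----------+----------
Implement | NULL     
Optimize  | NULL     
Document  | Implement
Audit     | Document 
Plan      | Document 
Train     | Optimize 


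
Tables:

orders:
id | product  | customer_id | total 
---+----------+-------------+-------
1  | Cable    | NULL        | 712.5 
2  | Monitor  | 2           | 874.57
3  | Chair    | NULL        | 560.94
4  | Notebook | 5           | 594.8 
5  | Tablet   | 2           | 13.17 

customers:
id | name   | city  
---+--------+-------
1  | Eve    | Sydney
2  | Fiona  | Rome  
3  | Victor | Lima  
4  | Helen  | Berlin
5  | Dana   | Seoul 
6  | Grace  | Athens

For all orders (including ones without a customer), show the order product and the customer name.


LEFT JOIN keeps every row from orders (the left table); where customer_id has no match in customers, the customer columns become NULL. Walk through each order:
  - order 1 (Cable): customer_id=NULL, no match -> kept with NULL
  - order 2 (Monitor): customer_id=2 -> matches Fiona
  - order 3 (Chair): customer_id=NULL, no match -> kept with NULL
  - order 4 (Notebook): customer_id=5 -> matches Dana
  - order 5 (Tablet): customer_id=2 -> matches Fiona
All 5 rows appear; 2 have NULL customer.

SQL:
SELECT a.product, b.name AS customer
FROM orders a
LEFT JOIN customers b ON a.customer_id = b.id

Result:
product  | customer
---------+---------
Cable    | NULL    
Monitor  | Fiona   
Chair    | NULL    
Notebook | Dana    
Tablet   | Fiona   


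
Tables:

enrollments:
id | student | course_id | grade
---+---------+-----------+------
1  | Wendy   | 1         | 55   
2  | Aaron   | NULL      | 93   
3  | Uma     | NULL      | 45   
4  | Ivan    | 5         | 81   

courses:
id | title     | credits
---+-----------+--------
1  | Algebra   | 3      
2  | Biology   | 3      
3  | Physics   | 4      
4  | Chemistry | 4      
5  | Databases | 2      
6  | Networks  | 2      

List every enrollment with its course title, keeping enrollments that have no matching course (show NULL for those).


LEFT JOIN keeps every row from enrollments (the left table); where course_id has no match in courses, the course columns become NULL. Walk through each enrollment:
  - enrollment 1 (Wendy): course_id=1 -> matches Algebra
  - enrollment 2 (Aaron): course_id=NULL, no match -> kept with NULL
  - enrollment 3 (Uma): course_id=NULL, no match -> kept with NULL
  - enrollment 4 (Ivan): course_id=5 -> matches Databases
All 4 rows appear; 2 have NULL course.

SQL:
SELECT a.student, b.title AS course
FROM enrollments a
LEFT JOIN courses b ON a.course_id = b.id

Result:
student | course   
--------+----------
Wendy   | Algebra  
Aaron   | NULL     
Uma     | NULL     
Ivan    | Databases


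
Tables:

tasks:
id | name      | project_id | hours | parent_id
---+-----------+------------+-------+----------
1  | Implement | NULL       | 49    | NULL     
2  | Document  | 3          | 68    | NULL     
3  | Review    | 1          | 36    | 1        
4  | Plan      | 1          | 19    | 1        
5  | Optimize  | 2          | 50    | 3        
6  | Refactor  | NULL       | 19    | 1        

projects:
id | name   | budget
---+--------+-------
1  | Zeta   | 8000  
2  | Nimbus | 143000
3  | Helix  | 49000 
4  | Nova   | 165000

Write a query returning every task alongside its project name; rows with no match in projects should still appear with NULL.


LEFT JOIN keeps every row from tasks (the left table); where project_id has no match in projects, the project columns become NULL. Walk through each task:
  - task 1 (Implement): project_id=NULL, no match -> kept with NULL
  - task 2 (Document): project_id=3 -> matches Helix
  - task 3 (Review): project_id=1 -> matches Zeta
  - task 4 (Plan): project_id=1 -> matches Zeta
  - task 5 (Optimize): project_id=2 -> matches Nimbus
  - task 6 (Refactor): project_id=NULL, no match -> kept with NULL
All 6 rows appear; 2 have NULL project.

SQL:
SELECT a.name, b.name AS project
FROM tasks a
LEFT JOIN projects b ON a.project_id = b.id

Result:
name      | project
----------+--------
Implement | NULL   
Document  | Helix  
Review    | Zeta   
Plan      | Zeta   
Optimize  | Nimbus 
Refactor  | NULL   


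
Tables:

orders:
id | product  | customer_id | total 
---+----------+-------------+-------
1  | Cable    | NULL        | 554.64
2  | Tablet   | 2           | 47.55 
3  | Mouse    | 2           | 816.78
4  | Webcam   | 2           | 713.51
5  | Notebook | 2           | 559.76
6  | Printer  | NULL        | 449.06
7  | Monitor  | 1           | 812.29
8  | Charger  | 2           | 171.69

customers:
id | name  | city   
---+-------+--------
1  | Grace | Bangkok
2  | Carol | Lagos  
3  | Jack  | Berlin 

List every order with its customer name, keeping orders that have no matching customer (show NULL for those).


LEFT JOIN keeps every row from orders (the left table); where customer_id has no match in customers, the customer columns become NULL. Walk through each order:
  - order 1 (Cable): customer_id=NULL, no match -> kept with NULL
  - order 2 (Tablet): customer_id=2 -> matches Carol
  - order 3 (Mouse): customer_id=2 -> matches Carol
  - order 4 (Webcam): customer_id=2 -> matches Carol
  - order 5 (Notebook): customer_id=2 -> matches Carol
  - order 6 (Printer): customer_id=NULL, no match -> kept with NULL
  - order 7 (Monitor): customer_id=1 -> matches Grace
  - order 8 (Charger): customer_id=2 -> matches Carol
All 8 rows appear; 2 have NULL customer.

SQL:
SELECT a.product, b.name AS customer
FROM orders a
LEFT JOIN customers b ON a.customer_id = b.id

Result:
product  | customer
---------+---------
Cable    | NULL    
Tablet   | Carol   
Mouse    | Carol   
Webcam   | Carol   
Notebook | Carol   
Printer  | NULL    
Monitor  | Grace   
Charger  | Carol   


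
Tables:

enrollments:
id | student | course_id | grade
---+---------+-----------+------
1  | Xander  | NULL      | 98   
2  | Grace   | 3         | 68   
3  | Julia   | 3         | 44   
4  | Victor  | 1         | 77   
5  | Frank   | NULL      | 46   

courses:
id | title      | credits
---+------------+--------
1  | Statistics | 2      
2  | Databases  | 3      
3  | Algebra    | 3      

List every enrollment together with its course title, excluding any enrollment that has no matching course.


INNER JOIN keeps only enrollments rows whose course_id matches an id in courses. Walk through each enrollment:
  - enrollment 1 (Xander): course_id=NULL, no match -> dropped
  - enrollment 2 (Grace): course_id=3 -> matches Algebra
  - enrollment 3 (Julia): course_id=3 -> matches Algebra
  - enrollment 4 (Victor): course_id=1 -> matches Statistics
  - enrollment 5 (Frank): course_id=NULL, no match -> dropped
So 2 of 5 rows are dropped.

SQL:
SELECT a.student, b.title AS course
FROM enrollments a
INNER JOIN courses b ON a.course_id = b.id

Result:
student | course    
--------+-----------
Grace   | Algebra   
Julia   | Algebra   
Victor  | Statistics


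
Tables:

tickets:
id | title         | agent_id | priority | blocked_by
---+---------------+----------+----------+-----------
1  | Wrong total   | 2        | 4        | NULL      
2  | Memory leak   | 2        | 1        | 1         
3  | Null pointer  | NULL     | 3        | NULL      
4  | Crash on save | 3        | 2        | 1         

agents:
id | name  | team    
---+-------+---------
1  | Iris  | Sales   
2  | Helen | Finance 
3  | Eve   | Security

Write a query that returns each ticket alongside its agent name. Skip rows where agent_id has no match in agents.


INNER JOIN keeps only tickets rows whose agent_id matches an id in agents. Walk through each ticket:
  - ticket 1 (Wrong total): agent_id=2 -> matches Helen
  - ticket 2 (Memory leak): agent_id=2 -> matches Helen
  - ticket 3 (Null pointer): agent_id=NULL, no match -> dropped
  - ticket 4 (Crash on save): agent_id=3 -> matches Eve
So 1 of 4 rows is dropped.

SQL:
SELECT a.title, b.name AS agent
FROM tickets a
INNER JOIN agents b ON a.agent_id = b.id

Result:
title         | agent
--------------+------
Wrong total   | Helen
Memory leak   | Helen
Crash on save | Eve  


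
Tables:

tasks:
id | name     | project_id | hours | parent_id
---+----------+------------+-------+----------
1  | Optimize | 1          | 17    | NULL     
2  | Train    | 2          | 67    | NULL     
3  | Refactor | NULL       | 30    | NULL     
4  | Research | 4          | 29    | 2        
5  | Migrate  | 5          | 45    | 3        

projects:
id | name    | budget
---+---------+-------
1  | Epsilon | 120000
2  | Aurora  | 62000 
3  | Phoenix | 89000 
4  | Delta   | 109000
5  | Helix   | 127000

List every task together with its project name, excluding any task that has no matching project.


INNER JOIN keeps only tasks rows whose project_id matches an id in projects. Walk through each task:
  - task 1 (Optimize): project_id=1 -> matches Epsilon
  - task 2 (Train): project_id=2 -> matches Aurora
  - task 3 (Refactor): project_id=NULL, no match -> dropped
  - task 4 (Research): project_id=4 -> matches Delta
  - task 5 (Migrate): project_id=5 -> matches Helix
So 1 of 5 rows is dropped.

SQL:
SELECT a.name, b.name AS project
FROM tasks a
INNER JOIN projects b ON a.project_id = b.id

Result:
name     | project
---------+--------
Optimize | Epsilon
Train    | Aurora 
Research | Delta  
Migrate  | Helix  


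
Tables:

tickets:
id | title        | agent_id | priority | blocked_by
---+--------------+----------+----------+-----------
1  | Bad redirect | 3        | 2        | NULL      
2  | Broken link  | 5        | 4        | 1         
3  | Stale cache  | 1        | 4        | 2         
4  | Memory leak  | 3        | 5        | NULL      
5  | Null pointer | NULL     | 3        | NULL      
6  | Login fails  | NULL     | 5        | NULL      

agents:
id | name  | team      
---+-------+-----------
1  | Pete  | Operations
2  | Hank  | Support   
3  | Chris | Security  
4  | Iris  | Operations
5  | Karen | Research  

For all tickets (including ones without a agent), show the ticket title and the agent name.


LEFT JOIN keeps every row from tickets (the left table); where agent_id has no match in agents, the agent columns become NULL. Walk through each ticket:
  - ticket 1 (Bad redirect): agent_id=3 -> matches Chris
  - ticket 2 (Broken link): agent_id=5 -> matches Karen
  - ticket 3 (Stale cache): agent_id=1 -> matches Pete
  - ticket 4 (Memory leak): agent_id=3 -> matches Chris
  - ticket 5 (Null pointer): agent_id=NULL, no match -> kept with NULL
  - ticket 6 (Login fails): agent_id=NULL, no match -> kept with NULL
All 6 rows appear; 2 have NULL agent.

SQL:
SELECT a.title, b.name AS agent
FROM tickets a
LEFT JOIN agents b ON a.agent_id = b.id

Result:
title        | agent
-------------+------
Bad redirect | Chris
Broken link  | Karen
Stale cache  | Pete 
Memory leak  | Chris
Null pointer | NULL 
Login fails  | NULL 


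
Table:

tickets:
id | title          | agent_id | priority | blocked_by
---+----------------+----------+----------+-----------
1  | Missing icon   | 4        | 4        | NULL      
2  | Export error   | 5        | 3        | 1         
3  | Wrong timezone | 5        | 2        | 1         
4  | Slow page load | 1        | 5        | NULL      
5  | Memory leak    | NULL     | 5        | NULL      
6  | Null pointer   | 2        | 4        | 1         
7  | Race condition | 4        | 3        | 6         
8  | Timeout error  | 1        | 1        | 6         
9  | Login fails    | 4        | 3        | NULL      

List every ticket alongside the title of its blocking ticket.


This is a self-join: tickets is joined to a second copy of itself, matching each row's blocked_by to another row's id. Use LEFT JOIN so rows with blocked_by=NULL are kept.
  - ticket 1 (Missing icon): blocked_by=NULL -> NULL
  - ticket 2 (Export error): blocked_by=1 -> Missing icon
  - ticket 3 (Wrong timezone): blocked_by=1 -> Missing icon
  - ticket 4 (Slow page load): blocked_by=NULL -> NULL
  - ticket 5 (Memory leak): blocked_by=NULL -> NULL
  - ticket 6 (Null pointer): blocked_by=1 -> Missing icon
  - ticket 7 (Race condition): blocked_by=6 -> Null pointer
  - ticket 8 (Timeout error): blocked_by=6 -> Null pointer
  - ticket 9 (Login fails): blocked_by=NULL -> NULL

SQL:
SELECT a.title AS item, b.title AS blocked_by
FROM tickets a
LEFT JOIN tickets b ON a.blocked_by = b.id

Result:
item           | blocked_by  
---------------+-------------
Missing icon   | NULL        
Export error   | Missing icon
Wrong timezone | Missing icon
Slow page load | NULL        
Memory leak    | NULL        
Null pointer   | Missing icon
Race condition | Null pointer
Timeout error  | Null pointer
Login fails    | NULL        


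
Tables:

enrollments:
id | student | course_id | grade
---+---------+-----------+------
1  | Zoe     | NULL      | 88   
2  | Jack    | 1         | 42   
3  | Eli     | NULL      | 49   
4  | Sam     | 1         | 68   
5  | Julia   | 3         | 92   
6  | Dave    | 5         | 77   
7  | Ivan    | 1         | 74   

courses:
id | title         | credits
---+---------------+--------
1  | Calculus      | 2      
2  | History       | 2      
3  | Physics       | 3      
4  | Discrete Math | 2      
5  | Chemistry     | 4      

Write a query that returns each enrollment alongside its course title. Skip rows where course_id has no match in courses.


INNER JOIN keeps only enrollments rows whose course_id matches an id in courses. Walk through each enrollment:
  - enrollment 1 (Zoe): course_id=NULL, no match -> dropped
  - enrollment 2 (Jack): course_id=1 -> matches Calculus
  - enrollment 3 (Eli): course_id=NULL, no match -> dropped
  - enrollment 4 (Sam): course_id=1 -> matches Calculus
  - enrollment 5 (Julia): course_id=3 -> matches Physics
  - enrollment 6 (Dave): course_id=5 -> matches Chemistry
  - enrollment 7 (Ivan): course_id=1 -> matches Calculus
So 2 of 7 rows are dropped.

SQL:
SELECT a.student, b.title AS course
FROM enrollments a
INNER JOIN courses b ON a.course_id = b.id

Result:
student | course   
--------+----------
Jack    | Calculus 
Sam     | Calculus 
Julia   | Physics  
Dave    | Chemistry
Ivan    | Calculus 
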